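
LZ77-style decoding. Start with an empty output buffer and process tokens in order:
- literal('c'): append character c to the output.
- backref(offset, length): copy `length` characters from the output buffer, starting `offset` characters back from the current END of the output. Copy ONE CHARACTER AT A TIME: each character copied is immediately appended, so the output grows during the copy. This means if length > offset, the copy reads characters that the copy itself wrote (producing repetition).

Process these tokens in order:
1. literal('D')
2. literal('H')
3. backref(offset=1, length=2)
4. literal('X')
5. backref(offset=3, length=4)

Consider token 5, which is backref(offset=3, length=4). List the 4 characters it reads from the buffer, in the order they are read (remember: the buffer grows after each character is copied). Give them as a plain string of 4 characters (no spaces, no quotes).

Token 1: literal('D'). Output: "D"
Token 2: literal('H'). Output: "DH"
Token 3: backref(off=1, len=2) (overlapping!). Copied 'HH' from pos 1. Output: "DHHH"
Token 4: literal('X'). Output: "DHHHX"
Token 5: backref(off=3, len=4). Buffer before: "DHHHX" (len 5)
  byte 1: read out[2]='H', append. Buffer now: "DHHHXH"
  byte 2: read out[3]='H', append. Buffer now: "DHHHXHH"
  byte 3: read out[4]='X', append. Buffer now: "DHHHXHHX"
  byte 4: read out[5]='H', append. Buffer now: "DHHHXHHXH"

Answer: HHXH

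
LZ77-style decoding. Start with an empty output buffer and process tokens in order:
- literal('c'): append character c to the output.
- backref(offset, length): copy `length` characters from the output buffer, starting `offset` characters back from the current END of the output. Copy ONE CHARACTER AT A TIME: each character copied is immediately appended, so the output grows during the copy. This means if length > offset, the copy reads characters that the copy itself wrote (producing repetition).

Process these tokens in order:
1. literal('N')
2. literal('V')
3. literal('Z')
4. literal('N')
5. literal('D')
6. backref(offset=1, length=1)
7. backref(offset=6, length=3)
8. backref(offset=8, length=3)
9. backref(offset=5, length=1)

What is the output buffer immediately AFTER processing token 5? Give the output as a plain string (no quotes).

Answer: NVZND

Derivation:
Token 1: literal('N'). Output: "N"
Token 2: literal('V'). Output: "NV"
Token 3: literal('Z'). Output: "NVZ"
Token 4: literal('N'). Output: "NVZN"
Token 5: literal('D'). Output: "NVZND"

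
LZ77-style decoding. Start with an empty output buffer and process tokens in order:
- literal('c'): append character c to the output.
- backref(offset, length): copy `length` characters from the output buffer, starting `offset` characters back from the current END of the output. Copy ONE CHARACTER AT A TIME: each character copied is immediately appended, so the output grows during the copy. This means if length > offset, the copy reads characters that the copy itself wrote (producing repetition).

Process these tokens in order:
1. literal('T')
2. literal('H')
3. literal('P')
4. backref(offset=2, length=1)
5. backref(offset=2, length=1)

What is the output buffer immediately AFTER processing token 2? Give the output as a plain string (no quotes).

Answer: TH

Derivation:
Token 1: literal('T'). Output: "T"
Token 2: literal('H'). Output: "TH"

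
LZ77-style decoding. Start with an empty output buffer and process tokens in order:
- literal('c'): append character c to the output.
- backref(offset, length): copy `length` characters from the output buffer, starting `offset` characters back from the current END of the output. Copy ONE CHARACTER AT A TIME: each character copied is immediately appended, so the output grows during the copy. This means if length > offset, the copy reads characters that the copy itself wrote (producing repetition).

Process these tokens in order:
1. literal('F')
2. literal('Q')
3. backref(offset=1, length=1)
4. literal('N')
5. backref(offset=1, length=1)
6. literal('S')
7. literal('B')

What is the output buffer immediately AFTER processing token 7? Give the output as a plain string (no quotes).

Answer: FQQNNSB

Derivation:
Token 1: literal('F'). Output: "F"
Token 2: literal('Q'). Output: "FQ"
Token 3: backref(off=1, len=1). Copied 'Q' from pos 1. Output: "FQQ"
Token 4: literal('N'). Output: "FQQN"
Token 5: backref(off=1, len=1). Copied 'N' from pos 3. Output: "FQQNN"
Token 6: literal('S'). Output: "FQQNNS"
Token 7: literal('B'). Output: "FQQNNSB"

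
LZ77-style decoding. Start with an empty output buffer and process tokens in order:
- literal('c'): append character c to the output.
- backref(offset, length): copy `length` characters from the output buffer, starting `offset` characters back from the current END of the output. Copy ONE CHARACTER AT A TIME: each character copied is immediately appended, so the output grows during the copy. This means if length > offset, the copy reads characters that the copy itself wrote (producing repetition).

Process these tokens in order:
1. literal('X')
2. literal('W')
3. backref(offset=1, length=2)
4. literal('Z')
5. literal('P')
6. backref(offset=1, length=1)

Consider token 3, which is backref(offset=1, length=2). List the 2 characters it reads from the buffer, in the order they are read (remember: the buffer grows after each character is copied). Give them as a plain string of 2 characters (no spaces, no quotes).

Token 1: literal('X'). Output: "X"
Token 2: literal('W'). Output: "XW"
Token 3: backref(off=1, len=2). Buffer before: "XW" (len 2)
  byte 1: read out[1]='W', append. Buffer now: "XWW"
  byte 2: read out[2]='W', append. Buffer now: "XWWW"

Answer: WW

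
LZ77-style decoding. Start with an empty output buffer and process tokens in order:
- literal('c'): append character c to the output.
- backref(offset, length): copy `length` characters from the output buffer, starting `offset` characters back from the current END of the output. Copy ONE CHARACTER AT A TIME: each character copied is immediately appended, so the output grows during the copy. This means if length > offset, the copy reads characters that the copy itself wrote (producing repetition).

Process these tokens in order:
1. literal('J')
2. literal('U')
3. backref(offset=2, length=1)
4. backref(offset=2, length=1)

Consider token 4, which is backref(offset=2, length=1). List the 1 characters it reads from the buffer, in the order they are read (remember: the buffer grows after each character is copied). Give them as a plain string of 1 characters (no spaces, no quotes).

Token 1: literal('J'). Output: "J"
Token 2: literal('U'). Output: "JU"
Token 3: backref(off=2, len=1). Copied 'J' from pos 0. Output: "JUJ"
Token 4: backref(off=2, len=1). Buffer before: "JUJ" (len 3)
  byte 1: read out[1]='U', append. Buffer now: "JUJU"

Answer: U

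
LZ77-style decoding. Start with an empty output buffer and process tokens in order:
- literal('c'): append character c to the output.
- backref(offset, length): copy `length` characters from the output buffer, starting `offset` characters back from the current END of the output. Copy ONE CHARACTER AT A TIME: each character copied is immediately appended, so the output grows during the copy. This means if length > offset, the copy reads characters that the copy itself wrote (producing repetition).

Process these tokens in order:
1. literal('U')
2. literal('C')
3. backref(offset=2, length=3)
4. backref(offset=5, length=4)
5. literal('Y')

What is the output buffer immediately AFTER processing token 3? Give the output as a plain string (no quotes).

Token 1: literal('U'). Output: "U"
Token 2: literal('C'). Output: "UC"
Token 3: backref(off=2, len=3) (overlapping!). Copied 'UCU' from pos 0. Output: "UCUCU"

Answer: UCUCU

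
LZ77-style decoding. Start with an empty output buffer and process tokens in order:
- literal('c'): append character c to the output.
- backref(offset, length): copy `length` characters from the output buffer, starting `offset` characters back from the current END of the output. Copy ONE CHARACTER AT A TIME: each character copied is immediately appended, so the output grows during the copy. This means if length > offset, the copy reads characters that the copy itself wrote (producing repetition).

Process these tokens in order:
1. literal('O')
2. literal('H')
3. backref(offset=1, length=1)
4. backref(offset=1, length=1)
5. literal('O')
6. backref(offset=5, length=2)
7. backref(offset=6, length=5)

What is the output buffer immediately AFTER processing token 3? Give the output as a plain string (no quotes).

Answer: OHH

Derivation:
Token 1: literal('O'). Output: "O"
Token 2: literal('H'). Output: "OH"
Token 3: backref(off=1, len=1). Copied 'H' from pos 1. Output: "OHH"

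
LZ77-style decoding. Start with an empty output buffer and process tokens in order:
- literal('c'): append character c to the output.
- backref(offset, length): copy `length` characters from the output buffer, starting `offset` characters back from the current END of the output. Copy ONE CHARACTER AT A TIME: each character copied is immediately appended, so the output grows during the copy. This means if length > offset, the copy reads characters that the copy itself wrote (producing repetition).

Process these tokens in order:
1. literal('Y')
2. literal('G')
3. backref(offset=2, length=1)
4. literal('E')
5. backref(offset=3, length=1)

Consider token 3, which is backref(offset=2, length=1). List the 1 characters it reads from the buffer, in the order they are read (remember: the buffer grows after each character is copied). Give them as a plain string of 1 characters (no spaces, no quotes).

Answer: Y

Derivation:
Token 1: literal('Y'). Output: "Y"
Token 2: literal('G'). Output: "YG"
Token 3: backref(off=2, len=1). Buffer before: "YG" (len 2)
  byte 1: read out[0]='Y', append. Buffer now: "YGY"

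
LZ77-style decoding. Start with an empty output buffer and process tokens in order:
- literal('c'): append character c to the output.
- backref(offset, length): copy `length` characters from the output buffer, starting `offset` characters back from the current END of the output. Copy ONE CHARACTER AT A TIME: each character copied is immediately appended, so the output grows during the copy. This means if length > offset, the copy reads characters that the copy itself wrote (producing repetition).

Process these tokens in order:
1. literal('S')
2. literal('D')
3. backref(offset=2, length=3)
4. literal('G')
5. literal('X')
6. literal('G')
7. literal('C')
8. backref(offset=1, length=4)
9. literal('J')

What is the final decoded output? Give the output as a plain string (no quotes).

Token 1: literal('S'). Output: "S"
Token 2: literal('D'). Output: "SD"
Token 3: backref(off=2, len=3) (overlapping!). Copied 'SDS' from pos 0. Output: "SDSDS"
Token 4: literal('G'). Output: "SDSDSG"
Token 5: literal('X'). Output: "SDSDSGX"
Token 6: literal('G'). Output: "SDSDSGXG"
Token 7: literal('C'). Output: "SDSDSGXGC"
Token 8: backref(off=1, len=4) (overlapping!). Copied 'CCCC' from pos 8. Output: "SDSDSGXGCCCCC"
Token 9: literal('J'). Output: "SDSDSGXGCCCCCJ"

Answer: SDSDSGXGCCCCCJ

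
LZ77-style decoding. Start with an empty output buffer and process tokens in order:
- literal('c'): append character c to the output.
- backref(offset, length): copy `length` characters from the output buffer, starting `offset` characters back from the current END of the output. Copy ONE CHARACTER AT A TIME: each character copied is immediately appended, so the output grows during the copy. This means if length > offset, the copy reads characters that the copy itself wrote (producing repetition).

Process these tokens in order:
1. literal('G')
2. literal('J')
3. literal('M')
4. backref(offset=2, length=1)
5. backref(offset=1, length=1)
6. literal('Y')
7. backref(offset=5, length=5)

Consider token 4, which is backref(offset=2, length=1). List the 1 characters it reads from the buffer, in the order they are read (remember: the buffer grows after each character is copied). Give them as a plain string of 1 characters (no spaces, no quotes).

Token 1: literal('G'). Output: "G"
Token 2: literal('J'). Output: "GJ"
Token 3: literal('M'). Output: "GJM"
Token 4: backref(off=2, len=1). Buffer before: "GJM" (len 3)
  byte 1: read out[1]='J', append. Buffer now: "GJMJ"

Answer: J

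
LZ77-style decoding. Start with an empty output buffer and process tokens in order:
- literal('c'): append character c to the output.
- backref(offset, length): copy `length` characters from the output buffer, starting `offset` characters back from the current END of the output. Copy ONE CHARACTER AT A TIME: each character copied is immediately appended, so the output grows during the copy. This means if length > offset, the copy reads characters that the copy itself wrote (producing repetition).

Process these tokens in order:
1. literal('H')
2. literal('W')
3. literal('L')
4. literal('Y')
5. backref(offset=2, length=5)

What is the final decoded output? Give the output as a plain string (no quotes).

Answer: HWLYLYLYL

Derivation:
Token 1: literal('H'). Output: "H"
Token 2: literal('W'). Output: "HW"
Token 3: literal('L'). Output: "HWL"
Token 4: literal('Y'). Output: "HWLY"
Token 5: backref(off=2, len=5) (overlapping!). Copied 'LYLYL' from pos 2. Output: "HWLYLYLYL"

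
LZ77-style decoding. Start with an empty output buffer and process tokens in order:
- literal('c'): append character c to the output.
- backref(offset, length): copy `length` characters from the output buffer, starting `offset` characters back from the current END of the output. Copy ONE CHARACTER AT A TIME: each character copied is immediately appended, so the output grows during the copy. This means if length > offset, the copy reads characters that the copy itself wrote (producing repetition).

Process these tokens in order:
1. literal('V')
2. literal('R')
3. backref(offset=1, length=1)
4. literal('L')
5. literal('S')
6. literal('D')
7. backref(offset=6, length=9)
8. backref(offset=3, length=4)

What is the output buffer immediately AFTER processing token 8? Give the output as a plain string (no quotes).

Answer: VRRLSDVRRLSDVRRVRRV

Derivation:
Token 1: literal('V'). Output: "V"
Token 2: literal('R'). Output: "VR"
Token 3: backref(off=1, len=1). Copied 'R' from pos 1. Output: "VRR"
Token 4: literal('L'). Output: "VRRL"
Token 5: literal('S'). Output: "VRRLS"
Token 6: literal('D'). Output: "VRRLSD"
Token 7: backref(off=6, len=9) (overlapping!). Copied 'VRRLSDVRR' from pos 0. Output: "VRRLSDVRRLSDVRR"
Token 8: backref(off=3, len=4) (overlapping!). Copied 'VRRV' from pos 12. Output: "VRRLSDVRRLSDVRRVRRV"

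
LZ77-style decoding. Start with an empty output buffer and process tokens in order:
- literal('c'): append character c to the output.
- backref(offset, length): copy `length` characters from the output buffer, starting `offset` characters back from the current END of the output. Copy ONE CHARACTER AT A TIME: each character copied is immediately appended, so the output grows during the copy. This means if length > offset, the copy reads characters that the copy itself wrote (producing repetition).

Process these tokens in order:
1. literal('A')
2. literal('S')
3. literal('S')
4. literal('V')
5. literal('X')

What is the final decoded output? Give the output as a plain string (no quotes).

Token 1: literal('A'). Output: "A"
Token 2: literal('S'). Output: "AS"
Token 3: literal('S'). Output: "ASS"
Token 4: literal('V'). Output: "ASSV"
Token 5: literal('X'). Output: "ASSVX"

Answer: ASSVX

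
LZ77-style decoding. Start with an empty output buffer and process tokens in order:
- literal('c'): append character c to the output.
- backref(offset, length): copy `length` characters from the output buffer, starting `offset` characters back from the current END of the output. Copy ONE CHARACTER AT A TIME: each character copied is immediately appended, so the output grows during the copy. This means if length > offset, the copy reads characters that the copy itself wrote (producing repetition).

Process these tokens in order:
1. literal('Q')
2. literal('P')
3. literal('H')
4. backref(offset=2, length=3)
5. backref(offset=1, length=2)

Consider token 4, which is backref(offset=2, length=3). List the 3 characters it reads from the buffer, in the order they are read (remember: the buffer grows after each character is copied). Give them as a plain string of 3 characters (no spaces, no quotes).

Token 1: literal('Q'). Output: "Q"
Token 2: literal('P'). Output: "QP"
Token 3: literal('H'). Output: "QPH"
Token 4: backref(off=2, len=3). Buffer before: "QPH" (len 3)
  byte 1: read out[1]='P', append. Buffer now: "QPHP"
  byte 2: read out[2]='H', append. Buffer now: "QPHPH"
  byte 3: read out[3]='P', append. Buffer now: "QPHPHP"

Answer: PHP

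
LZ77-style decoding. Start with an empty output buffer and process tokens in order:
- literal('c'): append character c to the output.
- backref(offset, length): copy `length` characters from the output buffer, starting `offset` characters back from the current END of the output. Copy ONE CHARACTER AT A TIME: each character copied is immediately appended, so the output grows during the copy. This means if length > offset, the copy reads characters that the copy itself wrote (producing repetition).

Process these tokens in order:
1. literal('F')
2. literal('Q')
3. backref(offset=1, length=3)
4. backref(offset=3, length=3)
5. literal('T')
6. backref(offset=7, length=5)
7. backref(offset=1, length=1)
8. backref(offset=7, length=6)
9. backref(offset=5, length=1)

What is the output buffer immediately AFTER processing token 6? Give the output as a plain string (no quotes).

Answer: FQQQQQQQTQQQQQ

Derivation:
Token 1: literal('F'). Output: "F"
Token 2: literal('Q'). Output: "FQ"
Token 3: backref(off=1, len=3) (overlapping!). Copied 'QQQ' from pos 1. Output: "FQQQQ"
Token 4: backref(off=3, len=3). Copied 'QQQ' from pos 2. Output: "FQQQQQQQ"
Token 5: literal('T'). Output: "FQQQQQQQT"
Token 6: backref(off=7, len=5). Copied 'QQQQQ' from pos 2. Output: "FQQQQQQQTQQQQQ"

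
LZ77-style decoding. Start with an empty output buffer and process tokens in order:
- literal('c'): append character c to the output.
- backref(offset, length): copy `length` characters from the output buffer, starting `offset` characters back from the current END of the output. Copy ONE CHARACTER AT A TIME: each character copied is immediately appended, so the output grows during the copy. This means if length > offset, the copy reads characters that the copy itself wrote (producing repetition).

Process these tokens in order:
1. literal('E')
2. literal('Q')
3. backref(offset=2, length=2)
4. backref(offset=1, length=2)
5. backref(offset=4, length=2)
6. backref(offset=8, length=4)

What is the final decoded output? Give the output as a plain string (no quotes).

Token 1: literal('E'). Output: "E"
Token 2: literal('Q'). Output: "EQ"
Token 3: backref(off=2, len=2). Copied 'EQ' from pos 0. Output: "EQEQ"
Token 4: backref(off=1, len=2) (overlapping!). Copied 'QQ' from pos 3. Output: "EQEQQQ"
Token 5: backref(off=4, len=2). Copied 'EQ' from pos 2. Output: "EQEQQQEQ"
Token 6: backref(off=8, len=4). Copied 'EQEQ' from pos 0. Output: "EQEQQQEQEQEQ"

Answer: EQEQQQEQEQEQ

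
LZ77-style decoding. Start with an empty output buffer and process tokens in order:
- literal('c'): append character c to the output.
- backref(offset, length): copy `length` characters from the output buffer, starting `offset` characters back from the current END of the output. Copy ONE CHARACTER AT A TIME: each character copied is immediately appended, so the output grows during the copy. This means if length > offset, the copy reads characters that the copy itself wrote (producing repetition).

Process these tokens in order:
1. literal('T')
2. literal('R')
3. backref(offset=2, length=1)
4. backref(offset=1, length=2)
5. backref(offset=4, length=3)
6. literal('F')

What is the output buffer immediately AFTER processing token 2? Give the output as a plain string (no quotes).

Answer: TR

Derivation:
Token 1: literal('T'). Output: "T"
Token 2: literal('R'). Output: "TR"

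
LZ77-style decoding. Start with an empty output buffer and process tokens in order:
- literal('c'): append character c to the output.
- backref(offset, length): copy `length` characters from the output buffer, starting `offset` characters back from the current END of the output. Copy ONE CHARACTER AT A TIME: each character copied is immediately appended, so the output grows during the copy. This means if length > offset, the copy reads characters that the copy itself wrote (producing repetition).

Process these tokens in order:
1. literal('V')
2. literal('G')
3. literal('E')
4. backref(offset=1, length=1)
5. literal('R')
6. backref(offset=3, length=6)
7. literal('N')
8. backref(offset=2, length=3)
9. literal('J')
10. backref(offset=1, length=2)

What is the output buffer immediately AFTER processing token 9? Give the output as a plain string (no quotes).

Answer: VGEEREEREERNRNRJ

Derivation:
Token 1: literal('V'). Output: "V"
Token 2: literal('G'). Output: "VG"
Token 3: literal('E'). Output: "VGE"
Token 4: backref(off=1, len=1). Copied 'E' from pos 2. Output: "VGEE"
Token 5: literal('R'). Output: "VGEER"
Token 6: backref(off=3, len=6) (overlapping!). Copied 'EEREER' from pos 2. Output: "VGEEREEREER"
Token 7: literal('N'). Output: "VGEEREEREERN"
Token 8: backref(off=2, len=3) (overlapping!). Copied 'RNR' from pos 10. Output: "VGEEREEREERNRNR"
Token 9: literal('J'). Output: "VGEEREEREERNRNRJ"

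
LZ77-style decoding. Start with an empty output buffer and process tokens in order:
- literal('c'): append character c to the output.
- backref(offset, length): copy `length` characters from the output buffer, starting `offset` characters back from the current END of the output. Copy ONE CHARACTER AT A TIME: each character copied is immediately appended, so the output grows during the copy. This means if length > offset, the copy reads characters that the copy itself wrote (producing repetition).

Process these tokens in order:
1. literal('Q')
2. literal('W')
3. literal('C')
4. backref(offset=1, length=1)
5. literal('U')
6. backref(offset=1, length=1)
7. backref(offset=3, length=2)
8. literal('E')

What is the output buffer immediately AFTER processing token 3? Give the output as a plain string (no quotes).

Token 1: literal('Q'). Output: "Q"
Token 2: literal('W'). Output: "QW"
Token 3: literal('C'). Output: "QWC"

Answer: QWC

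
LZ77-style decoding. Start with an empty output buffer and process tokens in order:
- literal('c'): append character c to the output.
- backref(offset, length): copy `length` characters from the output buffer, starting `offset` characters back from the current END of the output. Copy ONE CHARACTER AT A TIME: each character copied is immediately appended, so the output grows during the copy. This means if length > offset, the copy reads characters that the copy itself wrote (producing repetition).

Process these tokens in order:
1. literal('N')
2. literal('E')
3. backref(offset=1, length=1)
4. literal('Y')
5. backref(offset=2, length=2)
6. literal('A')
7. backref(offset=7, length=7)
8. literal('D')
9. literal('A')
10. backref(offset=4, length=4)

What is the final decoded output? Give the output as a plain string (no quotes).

Answer: NEEYEYANEEYEYADAYADA

Derivation:
Token 1: literal('N'). Output: "N"
Token 2: literal('E'). Output: "NE"
Token 3: backref(off=1, len=1). Copied 'E' from pos 1. Output: "NEE"
Token 4: literal('Y'). Output: "NEEY"
Token 5: backref(off=2, len=2). Copied 'EY' from pos 2. Output: "NEEYEY"
Token 6: literal('A'). Output: "NEEYEYA"
Token 7: backref(off=7, len=7). Copied 'NEEYEYA' from pos 0. Output: "NEEYEYANEEYEYA"
Token 8: literal('D'). Output: "NEEYEYANEEYEYAD"
Token 9: literal('A'). Output: "NEEYEYANEEYEYADA"
Token 10: backref(off=4, len=4). Copied 'YADA' from pos 12. Output: "NEEYEYANEEYEYADAYADA"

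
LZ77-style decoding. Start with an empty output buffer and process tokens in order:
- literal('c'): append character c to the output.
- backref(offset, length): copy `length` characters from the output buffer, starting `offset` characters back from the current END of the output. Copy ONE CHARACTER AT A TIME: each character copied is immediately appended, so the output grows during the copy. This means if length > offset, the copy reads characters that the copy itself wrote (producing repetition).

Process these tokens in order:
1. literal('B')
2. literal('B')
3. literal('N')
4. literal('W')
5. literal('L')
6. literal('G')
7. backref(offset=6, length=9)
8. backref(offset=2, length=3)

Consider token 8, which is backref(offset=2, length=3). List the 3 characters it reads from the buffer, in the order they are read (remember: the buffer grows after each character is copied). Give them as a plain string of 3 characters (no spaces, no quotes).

Token 1: literal('B'). Output: "B"
Token 2: literal('B'). Output: "BB"
Token 3: literal('N'). Output: "BBN"
Token 4: literal('W'). Output: "BBNW"
Token 5: literal('L'). Output: "BBNWL"
Token 6: literal('G'). Output: "BBNWLG"
Token 7: backref(off=6, len=9) (overlapping!). Copied 'BBNWLGBBN' from pos 0. Output: "BBNWLGBBNWLGBBN"
Token 8: backref(off=2, len=3). Buffer before: "BBNWLGBBNWLGBBN" (len 15)
  byte 1: read out[13]='B', append. Buffer now: "BBNWLGBBNWLGBBNB"
  byte 2: read out[14]='N', append. Buffer now: "BBNWLGBBNWLGBBNBN"
  byte 3: read out[15]='B', append. Buffer now: "BBNWLGBBNWLGBBNBNB"

Answer: BNB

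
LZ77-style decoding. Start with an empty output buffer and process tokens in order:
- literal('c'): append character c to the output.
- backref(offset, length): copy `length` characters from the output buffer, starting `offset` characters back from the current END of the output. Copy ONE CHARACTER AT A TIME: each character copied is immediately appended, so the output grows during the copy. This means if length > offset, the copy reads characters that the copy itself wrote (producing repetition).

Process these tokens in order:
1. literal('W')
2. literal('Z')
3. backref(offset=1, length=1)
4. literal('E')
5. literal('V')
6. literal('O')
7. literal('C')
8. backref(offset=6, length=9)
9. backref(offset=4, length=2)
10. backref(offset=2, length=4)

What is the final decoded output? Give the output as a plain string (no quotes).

Answer: WZZEVOCZZEVOCZZECZCZCZ

Derivation:
Token 1: literal('W'). Output: "W"
Token 2: literal('Z'). Output: "WZ"
Token 3: backref(off=1, len=1). Copied 'Z' from pos 1. Output: "WZZ"
Token 4: literal('E'). Output: "WZZE"
Token 5: literal('V'). Output: "WZZEV"
Token 6: literal('O'). Output: "WZZEVO"
Token 7: literal('C'). Output: "WZZEVOC"
Token 8: backref(off=6, len=9) (overlapping!). Copied 'ZZEVOCZZE' from pos 1. Output: "WZZEVOCZZEVOCZZE"
Token 9: backref(off=4, len=2). Copied 'CZ' from pos 12. Output: "WZZEVOCZZEVOCZZECZ"
Token 10: backref(off=2, len=4) (overlapping!). Copied 'CZCZ' from pos 16. Output: "WZZEVOCZZEVOCZZECZCZCZ"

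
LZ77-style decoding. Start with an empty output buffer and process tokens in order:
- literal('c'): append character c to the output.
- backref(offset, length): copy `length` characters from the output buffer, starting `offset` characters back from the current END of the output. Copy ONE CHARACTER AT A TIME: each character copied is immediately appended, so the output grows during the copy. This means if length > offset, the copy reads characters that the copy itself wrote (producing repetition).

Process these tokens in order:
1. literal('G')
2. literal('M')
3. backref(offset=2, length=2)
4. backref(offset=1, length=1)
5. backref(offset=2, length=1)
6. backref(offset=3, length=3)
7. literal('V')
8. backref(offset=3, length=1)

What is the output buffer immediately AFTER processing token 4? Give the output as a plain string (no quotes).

Token 1: literal('G'). Output: "G"
Token 2: literal('M'). Output: "GM"
Token 3: backref(off=2, len=2). Copied 'GM' from pos 0. Output: "GMGM"
Token 4: backref(off=1, len=1). Copied 'M' from pos 3. Output: "GMGMM"

Answer: GMGMM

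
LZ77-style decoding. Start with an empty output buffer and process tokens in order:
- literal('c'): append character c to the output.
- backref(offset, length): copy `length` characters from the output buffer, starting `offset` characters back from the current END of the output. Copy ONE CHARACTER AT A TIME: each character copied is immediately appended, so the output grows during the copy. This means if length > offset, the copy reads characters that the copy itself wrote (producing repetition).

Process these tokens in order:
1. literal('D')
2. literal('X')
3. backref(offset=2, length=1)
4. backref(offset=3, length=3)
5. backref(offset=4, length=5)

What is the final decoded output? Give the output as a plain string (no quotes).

Answer: DXDDXDDDXDD

Derivation:
Token 1: literal('D'). Output: "D"
Token 2: literal('X'). Output: "DX"
Token 3: backref(off=2, len=1). Copied 'D' from pos 0. Output: "DXD"
Token 4: backref(off=3, len=3). Copied 'DXD' from pos 0. Output: "DXDDXD"
Token 5: backref(off=4, len=5) (overlapping!). Copied 'DDXDD' from pos 2. Output: "DXDDXDDDXDD"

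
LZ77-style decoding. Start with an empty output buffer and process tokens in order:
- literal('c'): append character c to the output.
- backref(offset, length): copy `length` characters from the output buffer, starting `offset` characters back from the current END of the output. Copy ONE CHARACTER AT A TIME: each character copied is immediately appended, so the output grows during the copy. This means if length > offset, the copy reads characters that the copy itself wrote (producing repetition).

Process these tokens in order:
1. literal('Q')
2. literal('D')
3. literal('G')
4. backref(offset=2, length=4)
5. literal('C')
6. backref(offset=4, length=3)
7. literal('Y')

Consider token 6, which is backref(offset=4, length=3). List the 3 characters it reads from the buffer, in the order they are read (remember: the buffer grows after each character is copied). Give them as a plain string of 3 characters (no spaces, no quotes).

Token 1: literal('Q'). Output: "Q"
Token 2: literal('D'). Output: "QD"
Token 3: literal('G'). Output: "QDG"
Token 4: backref(off=2, len=4) (overlapping!). Copied 'DGDG' from pos 1. Output: "QDGDGDG"
Token 5: literal('C'). Output: "QDGDGDGC"
Token 6: backref(off=4, len=3). Buffer before: "QDGDGDGC" (len 8)
  byte 1: read out[4]='G', append. Buffer now: "QDGDGDGCG"
  byte 2: read out[5]='D', append. Buffer now: "QDGDGDGCGD"
  byte 3: read out[6]='G', append. Buffer now: "QDGDGDGCGDG"

Answer: GDG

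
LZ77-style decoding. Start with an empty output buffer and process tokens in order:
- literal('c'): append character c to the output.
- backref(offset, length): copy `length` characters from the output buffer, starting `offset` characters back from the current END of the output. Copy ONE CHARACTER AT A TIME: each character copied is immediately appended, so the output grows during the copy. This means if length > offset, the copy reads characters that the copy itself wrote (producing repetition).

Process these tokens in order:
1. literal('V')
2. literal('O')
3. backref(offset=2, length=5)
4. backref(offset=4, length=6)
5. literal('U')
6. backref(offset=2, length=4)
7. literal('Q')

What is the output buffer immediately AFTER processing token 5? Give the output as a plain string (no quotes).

Token 1: literal('V'). Output: "V"
Token 2: literal('O'). Output: "VO"
Token 3: backref(off=2, len=5) (overlapping!). Copied 'VOVOV' from pos 0. Output: "VOVOVOV"
Token 4: backref(off=4, len=6) (overlapping!). Copied 'OVOVOV' from pos 3. Output: "VOVOVOVOVOVOV"
Token 5: literal('U'). Output: "VOVOVOVOVOVOVU"

Answer: VOVOVOVOVOVOVU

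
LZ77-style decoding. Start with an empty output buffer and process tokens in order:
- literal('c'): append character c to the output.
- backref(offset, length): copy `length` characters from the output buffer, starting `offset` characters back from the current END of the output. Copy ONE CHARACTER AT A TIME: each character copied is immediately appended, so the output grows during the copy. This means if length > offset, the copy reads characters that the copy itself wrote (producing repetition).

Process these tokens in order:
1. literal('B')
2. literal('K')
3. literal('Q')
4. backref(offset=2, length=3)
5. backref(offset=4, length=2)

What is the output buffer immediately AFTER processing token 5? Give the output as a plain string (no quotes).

Token 1: literal('B'). Output: "B"
Token 2: literal('K'). Output: "BK"
Token 3: literal('Q'). Output: "BKQ"
Token 4: backref(off=2, len=3) (overlapping!). Copied 'KQK' from pos 1. Output: "BKQKQK"
Token 5: backref(off=4, len=2). Copied 'QK' from pos 2. Output: "BKQKQKQK"

Answer: BKQKQKQK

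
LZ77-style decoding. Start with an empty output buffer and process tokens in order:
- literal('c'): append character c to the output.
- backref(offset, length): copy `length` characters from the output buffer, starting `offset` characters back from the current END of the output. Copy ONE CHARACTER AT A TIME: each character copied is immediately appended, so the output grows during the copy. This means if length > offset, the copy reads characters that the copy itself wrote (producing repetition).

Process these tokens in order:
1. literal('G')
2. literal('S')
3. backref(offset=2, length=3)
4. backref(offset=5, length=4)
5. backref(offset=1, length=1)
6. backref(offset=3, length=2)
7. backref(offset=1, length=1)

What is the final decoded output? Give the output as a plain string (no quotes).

Token 1: literal('G'). Output: "G"
Token 2: literal('S'). Output: "GS"
Token 3: backref(off=2, len=3) (overlapping!). Copied 'GSG' from pos 0. Output: "GSGSG"
Token 4: backref(off=5, len=4). Copied 'GSGS' from pos 0. Output: "GSGSGGSGS"
Token 5: backref(off=1, len=1). Copied 'S' from pos 8. Output: "GSGSGGSGSS"
Token 6: backref(off=3, len=2). Copied 'GS' from pos 7. Output: "GSGSGGSGSSGS"
Token 7: backref(off=1, len=1). Copied 'S' from pos 11. Output: "GSGSGGSGSSGSS"

Answer: GSGSGGSGSSGSS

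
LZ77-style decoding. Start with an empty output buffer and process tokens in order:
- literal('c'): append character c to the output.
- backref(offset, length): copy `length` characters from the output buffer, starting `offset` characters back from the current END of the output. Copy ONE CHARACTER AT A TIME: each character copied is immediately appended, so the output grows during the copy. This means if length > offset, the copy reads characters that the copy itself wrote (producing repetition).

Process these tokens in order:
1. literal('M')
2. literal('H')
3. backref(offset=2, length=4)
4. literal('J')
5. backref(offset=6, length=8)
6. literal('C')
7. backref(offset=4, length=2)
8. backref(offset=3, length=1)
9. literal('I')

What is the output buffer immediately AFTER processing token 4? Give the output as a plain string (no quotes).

Answer: MHMHMHJ

Derivation:
Token 1: literal('M'). Output: "M"
Token 2: literal('H'). Output: "MH"
Token 3: backref(off=2, len=4) (overlapping!). Copied 'MHMH' from pos 0. Output: "MHMHMH"
Token 4: literal('J'). Output: "MHMHMHJ"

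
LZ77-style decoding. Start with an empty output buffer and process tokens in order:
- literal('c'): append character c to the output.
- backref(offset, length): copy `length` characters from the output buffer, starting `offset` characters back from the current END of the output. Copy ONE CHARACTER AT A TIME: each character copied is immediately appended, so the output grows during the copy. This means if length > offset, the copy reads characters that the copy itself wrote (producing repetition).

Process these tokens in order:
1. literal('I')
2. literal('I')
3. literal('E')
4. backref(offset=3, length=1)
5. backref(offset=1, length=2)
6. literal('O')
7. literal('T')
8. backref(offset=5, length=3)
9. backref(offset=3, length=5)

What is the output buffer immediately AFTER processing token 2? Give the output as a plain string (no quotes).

Token 1: literal('I'). Output: "I"
Token 2: literal('I'). Output: "II"

Answer: II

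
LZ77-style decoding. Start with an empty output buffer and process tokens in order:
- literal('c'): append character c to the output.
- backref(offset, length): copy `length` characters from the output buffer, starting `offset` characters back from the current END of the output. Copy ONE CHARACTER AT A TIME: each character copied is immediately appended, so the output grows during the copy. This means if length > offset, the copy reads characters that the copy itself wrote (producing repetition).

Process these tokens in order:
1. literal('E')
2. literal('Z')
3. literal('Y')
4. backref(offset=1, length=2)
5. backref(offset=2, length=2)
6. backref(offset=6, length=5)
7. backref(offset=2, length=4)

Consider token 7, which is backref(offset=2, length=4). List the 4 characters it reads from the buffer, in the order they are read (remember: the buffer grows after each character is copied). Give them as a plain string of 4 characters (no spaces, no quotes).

Answer: YYYY

Derivation:
Token 1: literal('E'). Output: "E"
Token 2: literal('Z'). Output: "EZ"
Token 3: literal('Y'). Output: "EZY"
Token 4: backref(off=1, len=2) (overlapping!). Copied 'YY' from pos 2. Output: "EZYYY"
Token 5: backref(off=2, len=2). Copied 'YY' from pos 3. Output: "EZYYYYY"
Token 6: backref(off=6, len=5). Copied 'ZYYYY' from pos 1. Output: "EZYYYYYZYYYY"
Token 7: backref(off=2, len=4). Buffer before: "EZYYYYYZYYYY" (len 12)
  byte 1: read out[10]='Y', append. Buffer now: "EZYYYYYZYYYYY"
  byte 2: read out[11]='Y', append. Buffer now: "EZYYYYYZYYYYYY"
  byte 3: read out[12]='Y', append. Buffer now: "EZYYYYYZYYYYYYY"
  byte 4: read out[13]='Y', append. Buffer now: "EZYYYYYZYYYYYYYY"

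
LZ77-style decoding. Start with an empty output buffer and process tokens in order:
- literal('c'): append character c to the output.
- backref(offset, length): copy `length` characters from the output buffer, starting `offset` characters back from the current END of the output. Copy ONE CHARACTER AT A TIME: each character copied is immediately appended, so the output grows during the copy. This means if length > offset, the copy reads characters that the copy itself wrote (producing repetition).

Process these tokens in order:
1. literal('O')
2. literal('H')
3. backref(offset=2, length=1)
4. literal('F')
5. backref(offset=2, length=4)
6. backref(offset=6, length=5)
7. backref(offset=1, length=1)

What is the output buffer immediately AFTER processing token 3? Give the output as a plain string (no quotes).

Token 1: literal('O'). Output: "O"
Token 2: literal('H'). Output: "OH"
Token 3: backref(off=2, len=1). Copied 'O' from pos 0. Output: "OHO"

Answer: OHO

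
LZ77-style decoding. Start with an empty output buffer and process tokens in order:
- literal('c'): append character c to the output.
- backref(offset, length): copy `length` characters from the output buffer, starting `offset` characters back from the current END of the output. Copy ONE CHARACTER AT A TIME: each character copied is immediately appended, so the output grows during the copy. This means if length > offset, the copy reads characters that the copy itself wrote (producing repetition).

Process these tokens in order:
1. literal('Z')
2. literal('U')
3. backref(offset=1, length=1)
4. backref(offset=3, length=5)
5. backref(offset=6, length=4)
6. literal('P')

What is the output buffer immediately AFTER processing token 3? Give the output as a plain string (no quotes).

Answer: ZUU

Derivation:
Token 1: literal('Z'). Output: "Z"
Token 2: literal('U'). Output: "ZU"
Token 3: backref(off=1, len=1). Copied 'U' from pos 1. Output: "ZUU"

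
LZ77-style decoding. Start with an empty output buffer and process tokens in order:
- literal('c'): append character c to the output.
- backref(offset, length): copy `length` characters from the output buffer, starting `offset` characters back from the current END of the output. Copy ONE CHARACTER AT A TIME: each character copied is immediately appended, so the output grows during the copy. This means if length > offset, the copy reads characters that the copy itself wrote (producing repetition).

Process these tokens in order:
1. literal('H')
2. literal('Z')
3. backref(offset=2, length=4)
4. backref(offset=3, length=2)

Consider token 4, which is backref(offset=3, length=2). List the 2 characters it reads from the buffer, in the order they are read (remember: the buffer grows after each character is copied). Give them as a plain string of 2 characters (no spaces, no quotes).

Token 1: literal('H'). Output: "H"
Token 2: literal('Z'). Output: "HZ"
Token 3: backref(off=2, len=4) (overlapping!). Copied 'HZHZ' from pos 0. Output: "HZHZHZ"
Token 4: backref(off=3, len=2). Buffer before: "HZHZHZ" (len 6)
  byte 1: read out[3]='Z', append. Buffer now: "HZHZHZZ"
  byte 2: read out[4]='H', append. Buffer now: "HZHZHZZH"

Answer: ZH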